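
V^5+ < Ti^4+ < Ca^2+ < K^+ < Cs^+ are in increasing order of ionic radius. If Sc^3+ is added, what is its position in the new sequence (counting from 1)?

3

V^5+: 18 e⁻, Z=23, Ti^4+: 18 e⁻, Z=22, Sc^3+: 18 e⁻, Z=21, Ca^2+: 18 e⁻, Z=20, K^+: 18 e⁻, Z=19, Cs^+: 54 e⁻, Z=55. V^5+ < Ti^4+ (both 18 e⁻, Z=23>22); Ti^4+ < Sc^3+ (isoelectronic, higher Z=22 is smaller); Sc^3+ < Ca^2+ (isoelectronic, higher Z=21 is smaller); Ca^2+ < K^+ (isoelectronic, higher Z=20 is smaller); K^+ < Cs^+ (same group, period 4 vs 6).
Merged order: V^5+ < Ti^4+ < Sc^3+ < Ca^2+ < K^+ < Cs^+ — Sc^3+ is number 3.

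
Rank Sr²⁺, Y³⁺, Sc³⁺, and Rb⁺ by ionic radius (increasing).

First list Z and electron count for each: Sc³⁺ (Z=21, 18 e⁻), Y³⁺ (Z=39, 36 e⁻), Sr²⁺ (Z=38, 36 e⁻), Rb⁺ (Z=37, 36 e⁻). Sc³⁺ < Y³⁺ (same group, 1 shell fewer); Y³⁺ < Sr²⁺ (isoelectronic, higher Z=39 is smaller); Sr²⁺ < Rb⁺ (both 36 e⁻, Z=38>37).

Sc³⁺ < Y³⁺ < Sr²⁺ < Rb⁺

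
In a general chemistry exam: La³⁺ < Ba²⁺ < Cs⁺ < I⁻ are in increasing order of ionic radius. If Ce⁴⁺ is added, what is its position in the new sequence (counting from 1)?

1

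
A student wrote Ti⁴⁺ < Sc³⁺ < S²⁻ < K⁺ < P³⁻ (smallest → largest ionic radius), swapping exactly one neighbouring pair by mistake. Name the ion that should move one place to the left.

The pair S²⁻, K⁺ is the wrong way round — K⁺ and S²⁻ share 18 electrons; the higher nuclear charge on K (Z=19) contracts it more, so K⁺ < S²⁻. All other adjacent pairs agree with periodic trends, so K⁺ is the misplaced ion.

K⁺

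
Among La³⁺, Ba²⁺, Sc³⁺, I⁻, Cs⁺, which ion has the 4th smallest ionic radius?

Cs⁺

Sc³⁺ (Z=21, 18 e⁻), La³⁺ (Z=57, 54 e⁻), Ba²⁺ (Z=56, 54 e⁻), Cs⁺ (Z=55, 54 e⁻), I⁻ (Z=53, 54 e⁻). Sc³⁺ < La³⁺ (same group, 2 shells fewer); La³⁺ < Ba²⁺ (isoelectronic, higher Z=57 is smaller); Ba²⁺ < Cs⁺ (both 54 e⁻, Z=56>55); Cs⁺ < I⁻ (isoelectronic, higher Z=55 is smaller).
So the order is Sc³⁺ < La³⁺ < Ba²⁺ < Cs⁺ < I⁻; the 4th-smallest ion is Cs⁺.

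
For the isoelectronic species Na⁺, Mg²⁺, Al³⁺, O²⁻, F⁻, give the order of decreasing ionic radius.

All of these have 10 electrons (isoelectronic). With the same electron cloud, the ion with the most protons pulls it in tightest. Nuclear charges: Al³⁺ (Z=13), Mg²⁺ (Z=12), Na⁺ (Z=11), F⁻ (Z=9), O²⁻ (Z=8). Highest Z is smallest.

O²⁻ > F⁻ > Na⁺ > Mg²⁺ > Al³⁺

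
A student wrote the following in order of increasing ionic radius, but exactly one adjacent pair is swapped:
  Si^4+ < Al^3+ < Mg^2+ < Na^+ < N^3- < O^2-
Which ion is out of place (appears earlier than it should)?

Compare adjacent ions: O^2- and N^3- share 10 electrons; the higher nuclear charge on O (Z=8) contracts it more, so O^2- < N^3- — yet in this increasing list N^3- sits before O^2-. Nothing else is reversed, so N^3- should move one place to the right.

N^3-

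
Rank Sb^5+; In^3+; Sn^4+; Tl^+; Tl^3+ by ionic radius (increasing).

Sb^5+ < Sn^4+ < In^3+ < Tl^3+ < Tl^+

Sb^5+ (Z=51, 46 e⁻), Sn^4+ (Z=50, 46 e⁻), In^3+ (Z=49, 46 e⁻), Tl^3+ (Z=81, 78 e⁻), Tl^+ (Z=81, 80 e⁻). Sb^5+ < Sn^4+ (both 46 e⁻, Z=51>50); Sn^4+ < In^3+ (isoelectronic, higher Z=50 is smaller); In^3+ < Tl^3+ (same group, period 5 vs 6); Tl^3+ < Tl^+ (higher charge on the same element).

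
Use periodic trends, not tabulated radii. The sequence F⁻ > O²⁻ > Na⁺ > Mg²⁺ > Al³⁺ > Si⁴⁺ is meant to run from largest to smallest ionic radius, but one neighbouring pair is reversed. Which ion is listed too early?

F⁻

Check each adjacent pair. F⁻ and O²⁻ are reversed: both have 10 electrons but Z(F)=9 > Z(O)=8, so F⁻ should be the smaller of the two. No other neighbouring pair contradicts the periodic trends, so F⁻ is the ion listed too early.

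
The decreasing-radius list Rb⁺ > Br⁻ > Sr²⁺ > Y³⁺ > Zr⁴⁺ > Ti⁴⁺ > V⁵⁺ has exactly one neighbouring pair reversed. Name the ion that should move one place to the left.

Scanning neighbour by neighbour, only Rb⁺/Br⁻ violates a trend: both have 36 electrons but Z(Rb)=37 > Z(Br)=35, so Rb⁺ should be the smaller of the two. That makes Br⁻ the one sitting a position late relative to where it belongs.

Br⁻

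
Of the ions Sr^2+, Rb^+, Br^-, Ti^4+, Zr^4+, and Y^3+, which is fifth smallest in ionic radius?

Rb^+

Work out protons and electrons: Ti^4+ has 18 e⁻ (Z=22), Zr^4+ has 36 e⁻ (Z=40), Y^3+ has 36 e⁻ (Z=39), Sr^2+ has 36 e⁻ (Z=38), Rb^+ has 36 e⁻ (Z=37), Br^- has 36 e⁻ (Z=35). Ti^4+ < Zr^4+ (same group, 1 shell fewer); Zr^4+ < Y^3+ (both 36 e⁻, Z=40>39); Y^3+ < Sr^2+ (both 36 e⁻, Z=39>38); Sr^2+ < Rb^+ (isoelectronic, higher Z=38 is smaller); Rb^+ < Br^- (isoelectronic, higher Z=37 is smaller).
So the order is Ti^4+ < Zr^4+ < Y^3+ < Sr^2+ < Rb^+ < Br^-; the 5th-smallest ion is Rb^+.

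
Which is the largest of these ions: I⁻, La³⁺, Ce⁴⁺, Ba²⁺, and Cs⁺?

I⁻

Isoelectronic series (54 e⁻ each). Size is set by nuclear charge: more protons means a smaller ion. Ce⁴⁺ (Z=58), La³⁺ (Z=57), Ba²⁺ (Z=56), Cs⁺ (Z=55), I⁻ (Z=53).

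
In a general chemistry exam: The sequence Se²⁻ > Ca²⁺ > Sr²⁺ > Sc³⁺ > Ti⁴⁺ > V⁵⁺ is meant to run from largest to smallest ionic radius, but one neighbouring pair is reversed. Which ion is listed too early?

Ca²⁺

The pair Ca²⁺, Sr²⁺ is the wrong way round — same group and charge — period 4 sits above period 5, so Ca²⁺ is smaller. All other adjacent pairs agree with periodic trends, so Ca²⁺ is the misplaced ion.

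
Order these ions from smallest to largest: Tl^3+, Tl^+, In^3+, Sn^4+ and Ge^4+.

Ge^4+ has 28 e⁻ (Z=32), Sn^4+ has 46 e⁻ (Z=50), In^3+ has 46 e⁻ (Z=49), Tl^3+ has 78 e⁻ (Z=81), Tl^+ has 80 e⁻ (Z=81). Ge^4+ < Sn^4+ (same group, 1 shell fewer); Sn^4+ < In^3+ (isoelectronic, higher Z=50 is smaller); In^3+ < Tl^3+ (same group, 1 shell fewer); Tl^3+ < Tl^+ (higher charge on the same element).

Ge^4+ < Sn^4+ < In^3+ < Tl^3+ < Tl^+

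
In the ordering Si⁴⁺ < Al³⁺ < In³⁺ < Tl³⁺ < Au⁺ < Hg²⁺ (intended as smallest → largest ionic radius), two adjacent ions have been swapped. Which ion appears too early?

Scanning neighbour by neighbour, only Au⁺/Hg²⁺ violates a trend: both have 78 electrons but Z(Hg)=80 > Z(Au)=79, so Hg²⁺ should be the smaller of the two. That makes Au⁺ the one sitting a position early relative to where it belongs.

Au⁺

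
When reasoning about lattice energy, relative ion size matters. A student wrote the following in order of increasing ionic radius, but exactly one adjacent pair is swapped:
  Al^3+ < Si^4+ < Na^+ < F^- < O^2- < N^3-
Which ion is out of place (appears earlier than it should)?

Scanning neighbour by neighbour, only Al^3+/Si^4+ violates a trend: Si^4+ and Al^3+ share 10 electrons; the higher nuclear charge on Si (Z=14) contracts it more, so Si^4+ < Al^3+. That makes Al^3+ the one sitting a position early relative to where it belongs.

Al^3+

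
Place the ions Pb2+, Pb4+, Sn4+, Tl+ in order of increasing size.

Sn4+ < Pb4+ < Pb2+ < Tl+

First list Z and electron count for each: Sn4+ (Z=50, 46 e⁻), Pb4+ (Z=82, 78 e⁻), Pb2+ (Z=82, 80 e⁻), Tl+ (Z=81, 80 e⁻). Sn4+ < Pb4+ (same group, period 5 vs 6); Pb4+ < Pb2+ (higher charge on the same element); Pb2+ < Tl+ (both 80 e⁻, Z=82>81).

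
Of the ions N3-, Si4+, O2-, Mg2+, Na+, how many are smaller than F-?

3

All of these have 10 electrons (isoelectronic). With the same electron cloud, the ion with the most protons pulls it in tightest. Nuclear charges: Si4+ (Z=14), Mg2+ (Z=12), Na+ (Z=11), F- (Z=9), O2- (Z=8), N3- (Z=7). Highest Z is smallest.
Ordering all of them (including F-) by radius gives Si4+ < Mg2+ < Na+ < F- < O2- < N3-. Count: 3.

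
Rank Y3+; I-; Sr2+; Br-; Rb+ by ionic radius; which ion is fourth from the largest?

Sr2+

First list Z and electron count for each: Y3+: 36 e⁻, Z=39, Sr2+: 36 e⁻, Z=38, Rb+: 36 e⁻, Z=37, Br-: 36 e⁻, Z=35, I-: 54 e⁻, Z=53. Y3+ < Sr2+ (isoelectronic, higher Z=39 is smaller); Sr2+ < Rb+ (isoelectronic, higher Z=38 is smaller); Rb+ < Br- (isoelectronic, higher Z=37 is smaller); Br- < I- (same group, 1 shell fewer).
Full ascending order: Y3+ < Sr2+ < Rb+ < Br- < I-. Counting from the largest, position 4 is Sr2+.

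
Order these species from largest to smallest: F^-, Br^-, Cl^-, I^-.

I^- > Br^- > Cl^- > F^-

These ions sit in one column with identical charge. Each step down the periodic table adds a principal shell, increasing the radius.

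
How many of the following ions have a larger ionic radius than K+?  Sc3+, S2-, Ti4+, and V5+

1

Isoelectronic series (18 e⁻ each). Size is set by nuclear charge: more protons means a smaller ion. V5+ (Z=23), Ti4+ (Z=22), Sc3+ (Z=21), K+ (Z=19), S2- (Z=16).
Overall: V5+ < Ti4+ < Sc3+ < K+ < S2-. K+ has 3 below it and 1 above. That's 1.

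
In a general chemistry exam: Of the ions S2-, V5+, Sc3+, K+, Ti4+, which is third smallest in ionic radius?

These species are isoelectronic with 18 electrons. The only difference is the number of protons: V5+ (Z=23), Ti4+ (Z=22), Sc3+ (Z=21), K+ (Z=19), S2- (Z=16). The strongest nuclear pull (V5+) gives the smallest ion.
Full ascending order: V5+ < Ti4+ < Sc3+ < K+ < S2-. Counting from the smallest, position 3 is Sc3+.

Sc3+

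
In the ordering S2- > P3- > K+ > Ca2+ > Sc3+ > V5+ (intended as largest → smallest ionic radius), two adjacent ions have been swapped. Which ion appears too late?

Scanning neighbour by neighbour, only S2-/P3- violates a trend: S2- and P3- share 18 electrons; the higher nuclear charge on S (Z=16) contracts it more, so S2- < P3-. That makes P3- the one sitting a position late relative to where it belongs.

P3-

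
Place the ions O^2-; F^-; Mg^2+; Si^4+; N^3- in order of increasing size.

Si^4+ < Mg^2+ < F^- < O^2- < N^3-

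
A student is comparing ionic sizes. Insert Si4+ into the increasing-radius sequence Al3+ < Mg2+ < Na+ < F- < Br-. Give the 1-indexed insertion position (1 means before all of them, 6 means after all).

Si4+ (Z=14, 10 e⁻), Al3+ (Z=13, 10 e⁻), Mg2+ (Z=12, 10 e⁻), Na+ (Z=11, 10 e⁻), F- (Z=9, 10 e⁻), Br- (Z=35, 36 e⁻). Si4+ < Al3+ (isoelectronic, higher Z=14 is smaller); Al3+ < Mg2+ (both 10 e⁻, Z=13>12); Mg2+ < Na+ (both 10 e⁻, Z=12>11); Na+ < F- (both 10 e⁻, Z=11>9); F- < Br- (same group, period 2 vs 4).
The complete sequence is Si4+ < Al3+ < Mg2+ < Na+ < F- < Br-. Si4+ sits at position 1.

1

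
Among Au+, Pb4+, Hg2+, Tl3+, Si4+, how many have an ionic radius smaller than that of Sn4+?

1

Work out protons and electrons: Si4+ (Z=14, 10 e⁻), Sn4+ (Z=50, 46 e⁻), Pb4+ (Z=82, 78 e⁻), Tl3+ (Z=81, 78 e⁻), Hg2+ (Z=80, 78 e⁻), Au+ (Z=79, 78 e⁻). Si4+ < Sn4+ (same group, 2 shells fewer); Sn4+ < Pb4+ (same group, period 5 vs 6); Pb4+ < Tl3+ (both 78 e⁻, Z=82>81); Tl3+ < Hg2+ (both 78 e⁻, Z=81>80); Hg2+ < Au+ (both 78 e⁻, Z=80>79).
Relative to Sn4+, the ions that are smaller are Si4+. That's 1.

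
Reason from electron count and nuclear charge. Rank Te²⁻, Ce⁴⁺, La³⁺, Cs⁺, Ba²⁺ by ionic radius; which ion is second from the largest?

All of these have 54 electrons (isoelectronic). With the same electron cloud, the ion with the most protons pulls it in tightest. Nuclear charges: Ce⁴⁺ (Z=58), La³⁺ (Z=57), Ba²⁺ (Z=56), Cs⁺ (Z=55), Te²⁻ (Z=52). Highest Z is smallest.
Ordering: Ce⁴⁺ < La³⁺ < Ba²⁺ < Cs⁺ < Te²⁻. The second largest is Cs⁺.

Cs⁺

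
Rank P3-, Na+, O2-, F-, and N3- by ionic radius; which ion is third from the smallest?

Na+ (Z=11, 10 e⁻), F- (Z=9, 10 e⁻), O2- (Z=8, 10 e⁻), N3- (Z=7, 10 e⁻), P3- (Z=15, 18 e⁻). Na+ < F- (both 10 e⁻, Z=11>9); F- < O2- (isoelectronic, higher Z=9 is smaller); O2- < N3- (isoelectronic, higher Z=8 is smaller); N3- < P3- (same group, 1 shell fewer).
So the order is Na+ < F- < O2- < N3- < P3-; the 3rd-smallest ion is O2-.

O2-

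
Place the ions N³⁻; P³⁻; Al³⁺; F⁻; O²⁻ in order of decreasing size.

P³⁻ > N³⁻ > O²⁻ > F⁻ > Al³⁺

Electron counts and nuclear charges: Al³⁺: 10 e⁻, Z=13, F⁻: 10 e⁻, Z=9, O²⁻: 10 e⁻, Z=8, N³⁻: 10 e⁻, Z=7, P³⁻: 18 e⁻, Z=15. Al³⁺ < F⁻ (both 10 e⁻, Z=13>9); F⁻ < O²⁻ (both 10 e⁻, Z=9>8); O²⁻ < N³⁻ (both 10 e⁻, Z=8>7); N³⁻ < P³⁻ (same group, 1 shell fewer).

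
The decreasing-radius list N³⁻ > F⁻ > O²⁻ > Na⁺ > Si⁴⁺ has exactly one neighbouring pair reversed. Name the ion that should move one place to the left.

O²⁻

Compare adjacent ions: both have 10 electrons but Z(F)=9 > Z(O)=8, so F⁻ should be the smaller of the two — yet in this decreasing list F⁻ sits before O²⁻. Nothing else is reversed, so O²⁻ should move one place to the left.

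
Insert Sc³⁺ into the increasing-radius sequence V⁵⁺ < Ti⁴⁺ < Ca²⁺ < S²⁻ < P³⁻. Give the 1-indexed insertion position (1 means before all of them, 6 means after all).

These species are isoelectronic with 18 electrons. The only difference is the number of protons: V⁵⁺ (Z=23), Ti⁴⁺ (Z=22), Sc³⁺ (Z=21), Ca²⁺ (Z=20), S²⁻ (Z=16), P³⁻ (Z=15). The strongest nuclear pull (V⁵⁺) gives the smallest ion.
Putting Sc³⁺ in gives V⁵⁺ < Ti⁴⁺ < Sc³⁺ < Ca²⁺ < S²⁻ < P³⁻; it lands at slot 3.

3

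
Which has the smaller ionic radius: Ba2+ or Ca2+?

Ca2+

All are in the same group with charge +2. Radius grows down the group as n (the outermost shell) increases.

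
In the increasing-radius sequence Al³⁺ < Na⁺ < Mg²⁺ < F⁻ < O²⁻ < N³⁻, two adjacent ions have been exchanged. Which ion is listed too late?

Mg²⁺

Compare adjacent ions: Mg²⁺ and Na⁺ share 10 electrons; the higher nuclear charge on Mg (Z=12) contracts it more, so Mg²⁺ < Na⁺ — yet in this increasing list Na⁺ sits before Mg²⁺. Nothing else is reversed, so Mg²⁺ should move one place to the left.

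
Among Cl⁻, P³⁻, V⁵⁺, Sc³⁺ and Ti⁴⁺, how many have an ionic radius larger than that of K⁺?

2

Isoelectronic series (18 e⁻ each). Size is set by nuclear charge: more protons means a smaller ion. V⁵⁺ (Z=23), Ti⁴⁺ (Z=22), Sc³⁺ (Z=21), K⁺ (Z=19), Cl⁻ (Z=17), P³⁻ (Z=15).
Overall: V⁵⁺ < Ti⁴⁺ < Sc³⁺ < K⁺ < Cl⁻ < P³⁻. K⁺ has 3 below it and 2 above. So 2 are larger.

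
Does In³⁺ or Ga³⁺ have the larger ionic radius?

All are in the same group with charge +3. Radius grows down the group as n (the outermost shell) increases.

In³⁺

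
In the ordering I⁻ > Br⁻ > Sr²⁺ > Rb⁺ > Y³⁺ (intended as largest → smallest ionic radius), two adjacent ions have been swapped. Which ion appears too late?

Rb⁺

The pair Sr²⁺, Rb⁺ is the wrong way round — they are isoelectronic (36 e⁻) and Sr has more protons than Rb (38 vs 37), making Sr²⁺ smaller. All other adjacent pairs agree with periodic trends, so Rb⁺ is the misplaced ion.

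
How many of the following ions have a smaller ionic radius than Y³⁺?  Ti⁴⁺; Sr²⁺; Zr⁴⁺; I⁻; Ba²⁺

2

Ti⁴⁺ has 18 e⁻ (Z=22), Zr⁴⁺ has 36 e⁻ (Z=40), Y³⁺ has 36 e⁻ (Z=39), Sr²⁺ has 36 e⁻ (Z=38), Ba²⁺ has 54 e⁻ (Z=56), I⁻ has 54 e⁻ (Z=53). Ti⁴⁺ < Zr⁴⁺ (same group, 1 shell fewer); Zr⁴⁺ < Y³⁺ (isoelectronic, higher Z=40 is smaller); Y³⁺ < Sr²⁺ (isoelectronic, higher Z=39 is smaller); Sr²⁺ < Ba²⁺ (same group, period 5 vs 6); Ba²⁺ < I⁻ (isoelectronic, higher Z=56 is smaller).
Placing each against Y³⁺: smaller — Ti⁴⁺, Zr⁴⁺; larger — Sr²⁺, Ba²⁺, I⁻. That's 2.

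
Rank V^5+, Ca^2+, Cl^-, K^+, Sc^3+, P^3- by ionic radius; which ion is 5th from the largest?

Sc^3+

Isoelectronic series (18 e⁻ each). Size is set by nuclear charge: more protons means a smaller ion. V^5+ (Z=23), Sc^3+ (Z=21), Ca^2+ (Z=20), K^+ (Z=19), Cl^- (Z=17), P^3- (Z=15).
So the order is V^5+ < Sc^3+ < Ca^2+ < K^+ < Cl^- < P^3-; the 5th-largest ion is Sc^3+.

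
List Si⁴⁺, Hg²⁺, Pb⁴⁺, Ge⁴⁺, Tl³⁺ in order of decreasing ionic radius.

Hg²⁺ > Tl³⁺ > Pb⁴⁺ > Ge⁴⁺ > Si⁴⁺

First list Z and electron count for each: Si⁴⁺: 10 e⁻, Z=14, Ge⁴⁺: 28 e⁻, Z=32, Pb⁴⁺: 78 e⁻, Z=82, Tl³⁺: 78 e⁻, Z=81, Hg²⁺: 78 e⁻, Z=80. Si⁴⁺ < Ge⁴⁺ (same group, period 3 vs 4); Ge⁴⁺ < Pb⁴⁺ (same group, period 4 vs 6); Pb⁴⁺ < Tl³⁺ (both 78 e⁻, Z=82>81); Tl³⁺ < Hg²⁺ (isoelectronic, higher Z=81 is smaller).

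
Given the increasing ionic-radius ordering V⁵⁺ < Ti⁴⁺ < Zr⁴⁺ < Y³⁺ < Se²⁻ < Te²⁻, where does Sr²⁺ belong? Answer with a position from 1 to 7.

Tabulating Z and e⁻: V⁵⁺: 18 e⁻, Z=23, Ti⁴⁺: 18 e⁻, Z=22, Zr⁴⁺: 36 e⁻, Z=40, Y³⁺: 36 e⁻, Z=39, Sr²⁺: 36 e⁻, Z=38, Se²⁻: 36 e⁻, Z=34, Te²⁻: 54 e⁻, Z=52. V⁵⁺ < Ti⁴⁺ (isoelectronic, higher Z=23 is smaller); Ti⁴⁺ < Zr⁴⁺ (same group, 1 shell fewer); Zr⁴⁺ < Y³⁺ (both 36 e⁻, Z=40>39); Y³⁺ < Sr²⁺ (both 36 e⁻, Z=39>38); Sr²⁺ < Se²⁻ (both 36 e⁻, Z=38>34); Se²⁻ < Te²⁻ (same group, period 4 vs 5).
With Sr²⁺ included the full order is V⁵⁺ < Ti⁴⁺ < Zr⁴⁺ < Y³⁺ < Sr²⁺ < Se²⁻ < Te²⁻, so it takes position 5.

5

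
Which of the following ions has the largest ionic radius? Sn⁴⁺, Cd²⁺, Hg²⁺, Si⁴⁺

Hg²⁺

Work out protons and electrons: Si⁴⁺: 10 e⁻, Z=14, Sn⁴⁺: 46 e⁻, Z=50, Cd²⁺: 46 e⁻, Z=48, Hg²⁺: 78 e⁻, Z=80. Si⁴⁺ < Sn⁴⁺ (same group, period 3 vs 5); Sn⁴⁺ < Cd²⁺ (isoelectronic, higher Z=50 is smaller); Cd²⁺ < Hg²⁺ (same group, 1 shell fewer).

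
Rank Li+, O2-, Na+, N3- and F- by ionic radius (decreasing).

First list Z and electron count for each: Li+ has 2 e⁻ (Z=3), Na+ has 10 e⁻ (Z=11), F- has 10 e⁻ (Z=9), O2- has 10 e⁻ (Z=8), N3- has 10 e⁻ (Z=7). Li+ < Na+ (same group, period 2 vs 3); Na+ < F- (both 10 e⁻, Z=11>9); F- < O2- (both 10 e⁻, Z=9>8); O2- < N3- (both 10 e⁻, Z=8>7).

N3- > O2- > F- > Na+ > Li+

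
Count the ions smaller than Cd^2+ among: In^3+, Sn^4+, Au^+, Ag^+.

2

First list Z and electron count for each: Sn^4+ has 46 e⁻ (Z=50), In^3+ has 46 e⁻ (Z=49), Cd^2+ has 46 e⁻ (Z=48), Ag^+ has 46 e⁻ (Z=47), Au^+ has 78 e⁻ (Z=79). Sn^4+ < In^3+ (both 46 e⁻, Z=50>49); In^3+ < Cd^2+ (isoelectronic, higher Z=49 is smaller); Cd^2+ < Ag^+ (isoelectronic, higher Z=48 is smaller); Ag^+ < Au^+ (same group, 1 shell fewer).
Ordering all of them (including Cd^2+) by radius gives Sn^4+ < In^3+ < Cd^2+ < Ag^+ < Au^+. Count: 2.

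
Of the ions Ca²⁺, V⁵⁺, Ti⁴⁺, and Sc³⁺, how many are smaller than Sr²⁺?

Electron counts and nuclear charges: V⁵⁺: 18 e⁻, Z=23, Ti⁴⁺: 18 e⁻, Z=22, Sc³⁺: 18 e⁻, Z=21, Ca²⁺: 18 e⁻, Z=20, Sr²⁺: 36 e⁻, Z=38. V⁵⁺ < Ti⁴⁺ (isoelectronic, higher Z=23 is smaller); Ti⁴⁺ < Sc³⁺ (both 18 e⁻, Z=22>21); Sc³⁺ < Ca²⁺ (isoelectronic, higher Z=21 is smaller); Ca²⁺ < Sr²⁺ (same group, period 4 vs 5).
Placing each against Sr²⁺: smaller — V⁵⁺, Ti⁴⁺, Sc³⁺, Ca²⁺; larger — none. That's 4.

4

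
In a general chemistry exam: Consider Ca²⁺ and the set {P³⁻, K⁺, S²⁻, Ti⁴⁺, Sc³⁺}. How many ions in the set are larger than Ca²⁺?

3

These species are isoelectronic with 18 electrons. The only difference is the number of protons: Ti⁴⁺ (Z=22), Sc³⁺ (Z=21), Ca²⁺ (Z=20), K⁺ (Z=19), S²⁻ (Z=16), P³⁻ (Z=15). The strongest nuclear pull (Ti⁴⁺) gives the smallest ion.
Placing each against Ca²⁺: smaller — Ti⁴⁺, Sc³⁺; larger — K⁺, S²⁻, P³⁻. So 3 are larger.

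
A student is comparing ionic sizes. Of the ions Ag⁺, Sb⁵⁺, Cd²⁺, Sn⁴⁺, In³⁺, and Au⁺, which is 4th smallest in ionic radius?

Electron counts and nuclear charges: Sb⁵⁺ has 46 e⁻ (Z=51), Sn⁴⁺ has 46 e⁻ (Z=50), In³⁺ has 46 e⁻ (Z=49), Cd²⁺ has 46 e⁻ (Z=48), Ag⁺ has 46 e⁻ (Z=47), Au⁺ has 78 e⁻ (Z=79). Sb⁵⁺ < Sn⁴⁺ (both 46 e⁻, Z=51>50); Sn⁴⁺ < In³⁺ (both 46 e⁻, Z=50>49); In³⁺ < Cd²⁺ (isoelectronic, higher Z=49 is smaller); Cd²⁺ < Ag⁺ (both 46 e⁻, Z=48>47); Ag⁺ < Au⁺ (same group, 1 shell fewer).
Full ascending order: Sb⁵⁺ < Sn⁴⁺ < In³⁺ < Cd²⁺ < Ag⁺ < Au⁺. Counting from the smallest, position 4 is Cd²⁺.

Cd²⁺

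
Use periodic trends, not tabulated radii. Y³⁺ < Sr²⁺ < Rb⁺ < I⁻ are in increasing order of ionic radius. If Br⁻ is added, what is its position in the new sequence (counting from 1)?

Tabulating Z and e⁻: Y³⁺ (Z=39, 36 e⁻), Sr²⁺ (Z=38, 36 e⁻), Rb⁺ (Z=37, 36 e⁻), Br⁻ (Z=35, 36 e⁻), I⁻ (Z=53, 54 e⁻). Y³⁺ < Sr²⁺ (isoelectronic, higher Z=39 is smaller); Sr²⁺ < Rb⁺ (isoelectronic, higher Z=38 is smaller); Rb⁺ < Br⁻ (isoelectronic, higher Z=37 is smaller); Br⁻ < I⁻ (same group, period 4 vs 5).
Merged order: Y³⁺ < Sr²⁺ < Rb⁺ < Br⁻ < I⁻ — Br⁻ is number 4.

4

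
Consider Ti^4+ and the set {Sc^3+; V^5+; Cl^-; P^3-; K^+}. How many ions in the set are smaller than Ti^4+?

1

Isoelectronic series (18 e⁻ each). Size is set by nuclear charge: more protons means a smaller ion. V^5+ (Z=23), Ti^4+ (Z=22), Sc^3+ (Z=21), K^+ (Z=19), Cl^- (Z=17), P^3- (Z=15).
Relative to Ti^4+, the ions that are smaller are V^5+. So 1 is smaller.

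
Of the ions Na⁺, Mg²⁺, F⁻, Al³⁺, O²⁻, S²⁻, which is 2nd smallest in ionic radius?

Mg²⁺

Work out protons and electrons: Al³⁺ (Z=13, 10 e⁻), Mg²⁺ (Z=12, 10 e⁻), Na⁺ (Z=11, 10 e⁻), F⁻ (Z=9, 10 e⁻), O²⁻ (Z=8, 10 e⁻), S²⁻ (Z=16, 18 e⁻). Al³⁺ < Mg²⁺ (both 10 e⁻, Z=13>12); Mg²⁺ < Na⁺ (isoelectronic, higher Z=12 is smaller); Na⁺ < F⁻ (isoelectronic, higher Z=11 is smaller); F⁻ < O²⁻ (both 10 e⁻, Z=9>8); O²⁻ < S²⁻ (same group, period 2 vs 3).
Full ascending order: Al³⁺ < Mg²⁺ < Na⁺ < F⁻ < O²⁻ < S²⁻. Counting from the smallest, position 2 is Mg²⁺.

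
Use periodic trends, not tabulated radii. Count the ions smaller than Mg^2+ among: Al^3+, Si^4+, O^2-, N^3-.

Isoelectronic series (10 e⁻ each). Size is set by nuclear charge: more protons means a smaller ion. Si^4+ (Z=14), Al^3+ (Z=13), Mg^2+ (Z=12), O^2- (Z=8), N^3- (Z=7).
Relative to Mg^2+, the ions that are smaller are Si^4+, Al^3+. That's 2.

2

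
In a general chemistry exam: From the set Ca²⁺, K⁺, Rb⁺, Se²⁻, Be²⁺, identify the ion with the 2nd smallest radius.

Ca²⁺

Tabulating Z and e⁻: Be²⁺: 2 e⁻, Z=4, Ca²⁺: 18 e⁻, Z=20, K⁺: 18 e⁻, Z=19, Rb⁺: 36 e⁻, Z=37, Se²⁻: 36 e⁻, Z=34. Be²⁺ < Ca²⁺ (same group, 2 shells fewer); Ca²⁺ < K⁺ (both 18 e⁻, Z=20>19); K⁺ < Rb⁺ (same group, period 4 vs 5); Rb⁺ < Se²⁻ (isoelectronic, higher Z=37 is smaller).
Ordering: Be²⁺ < Ca²⁺ < K⁺ < Rb⁺ < Se²⁻. The 2nd smallest is Ca²⁺.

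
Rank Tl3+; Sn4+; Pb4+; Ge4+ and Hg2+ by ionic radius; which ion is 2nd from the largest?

Tl3+

First list Z and electron count for each: Ge4+ has 28 e⁻ (Z=32), Sn4+ has 46 e⁻ (Z=50), Pb4+ has 78 e⁻ (Z=82), Tl3+ has 78 e⁻ (Z=81), Hg2+ has 78 e⁻ (Z=80). Ge4+ < Sn4+ (same group, 1 shell fewer); Sn4+ < Pb4+ (same group, period 5 vs 6); Pb4+ < Tl3+ (isoelectronic, higher Z=82 is smaller); Tl3+ < Hg2+ (isoelectronic, higher Z=81 is smaller).
That gives Ge4+ < Sn4+ < Pb4+ < Tl3+ < Hg2+. From the largest end, number 2 is Tl3+.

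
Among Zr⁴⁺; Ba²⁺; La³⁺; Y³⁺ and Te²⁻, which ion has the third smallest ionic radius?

Tabulating Z and e⁻: Zr⁴⁺ has 36 e⁻ (Z=40), Y³⁺ has 36 e⁻ (Z=39), La³⁺ has 54 e⁻ (Z=57), Ba²⁺ has 54 e⁻ (Z=56), Te²⁻ has 54 e⁻ (Z=52). Zr⁴⁺ < Y³⁺ (both 36 e⁻, Z=40>39); Y³⁺ < La³⁺ (same group, period 5 vs 6); La³⁺ < Ba²⁺ (both 54 e⁻, Z=57>56); Ba²⁺ < Te²⁻ (both 54 e⁻, Z=56>52).
So the order is Zr⁴⁺ < Y³⁺ < La³⁺ < Ba²⁺ < Te²⁻; the 3rd-smallest ion is La³⁺.

La³⁺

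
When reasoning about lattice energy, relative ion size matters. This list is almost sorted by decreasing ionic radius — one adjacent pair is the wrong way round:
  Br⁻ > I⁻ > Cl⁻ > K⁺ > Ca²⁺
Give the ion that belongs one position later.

Scanning neighbour by neighbour, only Br⁻/I⁻ violates a trend: Br⁻ and I⁻ are in one column with the same charge; the lighter period-4 ion has one fewer shell and is smaller. That makes Br⁻ the one sitting a position early relative to where it belongs.

Br⁻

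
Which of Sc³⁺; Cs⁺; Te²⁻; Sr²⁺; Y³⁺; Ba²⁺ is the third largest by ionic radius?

Ba²⁺

First list Z and electron count for each: Sc³⁺: 18 e⁻, Z=21, Y³⁺: 36 e⁻, Z=39, Sr²⁺: 36 e⁻, Z=38, Ba²⁺: 54 e⁻, Z=56, Cs⁺: 54 e⁻, Z=55, Te²⁻: 54 e⁻, Z=52. Sc³⁺ < Y³⁺ (same group, period 4 vs 5); Y³⁺ < Sr²⁺ (isoelectronic, higher Z=39 is smaller); Sr²⁺ < Ba²⁺ (same group, period 5 vs 6); Ba²⁺ < Cs⁺ (both 54 e⁻, Z=56>55); Cs⁺ < Te²⁻ (isoelectronic, higher Z=55 is smaller).
So the order is Sc³⁺ < Y³⁺ < Sr²⁺ < Ba²⁺ < Cs⁺ < Te²⁻; the 3rd-largest ion is Ba²⁺.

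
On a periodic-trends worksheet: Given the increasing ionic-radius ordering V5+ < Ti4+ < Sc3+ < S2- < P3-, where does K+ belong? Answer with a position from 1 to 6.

4

Each ion has 18 electrons. The ranking follows nuclear charge in reverse — greater Z gives a smaller radius. V5+ (Z=23), Ti4+ (Z=22), Sc3+ (Z=21), K+ (Z=19), S2- (Z=16), P3- (Z=15).
With K+ included the full order is V5+ < Ti4+ < Sc3+ < K+ < S2- < P3-, so it takes position 4.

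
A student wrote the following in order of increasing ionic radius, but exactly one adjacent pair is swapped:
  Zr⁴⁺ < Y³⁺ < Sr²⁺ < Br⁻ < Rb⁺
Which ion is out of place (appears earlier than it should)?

Br⁻

Scanning neighbour by neighbour, only Br⁻/Rb⁺ violates a trend: Rb⁺ and Br⁻ share 36 electrons; the higher nuclear charge on Rb (Z=37) contracts it more, so Rb⁺ < Br⁻. That makes Br⁻ the one sitting a position early relative to where it belongs.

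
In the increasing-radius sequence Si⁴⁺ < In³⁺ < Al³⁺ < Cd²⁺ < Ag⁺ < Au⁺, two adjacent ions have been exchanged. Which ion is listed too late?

Al³⁺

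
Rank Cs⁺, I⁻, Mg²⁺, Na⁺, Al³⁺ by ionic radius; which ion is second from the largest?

Cs⁺

Al³⁺: 10 e⁻, Z=13, Mg²⁺: 10 e⁻, Z=12, Na⁺: 10 e⁻, Z=11, Cs⁺: 54 e⁻, Z=55, I⁻: 54 e⁻, Z=53. Al³⁺ < Mg²⁺ (both 10 e⁻, Z=13>12); Mg²⁺ < Na⁺ (isoelectronic, higher Z=12 is smaller); Na⁺ < Cs⁺ (same group, 3 shells fewer); Cs⁺ < I⁻ (both 54 e⁻, Z=55>53).
That gives Al³⁺ < Mg²⁺ < Na⁺ < Cs⁺ < I⁻. From the largest end, number 2 is Cs⁺.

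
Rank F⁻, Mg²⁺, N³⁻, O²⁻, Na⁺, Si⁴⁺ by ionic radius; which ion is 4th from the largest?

Na⁺

These species are isoelectronic with 10 electrons. The only difference is the number of protons: Si⁴⁺ (Z=14), Mg²⁺ (Z=12), Na⁺ (Z=11), F⁻ (Z=9), O²⁻ (Z=8), N³⁻ (Z=7). The strongest nuclear pull (Si⁴⁺) gives the smallest ion.
Ordering: Si⁴⁺ < Mg²⁺ < Na⁺ < F⁻ < O²⁻ < N³⁻. The 4th largest is Na⁺.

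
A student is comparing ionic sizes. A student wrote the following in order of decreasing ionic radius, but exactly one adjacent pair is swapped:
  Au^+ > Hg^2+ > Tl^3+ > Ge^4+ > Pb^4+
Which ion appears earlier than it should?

Scanning neighbour by neighbour, only Ge^4+/Pb^4+ violates a trend: same group and charge — period 4 sits above period 6, so Ge^4+ is smaller. That makes Ge^4+ the one sitting a position early relative to where it belongs.

Ge^4+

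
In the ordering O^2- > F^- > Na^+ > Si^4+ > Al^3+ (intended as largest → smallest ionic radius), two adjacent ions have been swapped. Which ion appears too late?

Al^3+

Check each adjacent pair. Si^4+ and Al^3+ are reversed: Si^4+ and Al^3+ share 10 electrons; the higher nuclear charge on Si (Z=14) contracts it more, so Si^4+ < Al^3+. No other neighbouring pair contradicts the periodic trends, so Al^3+ is the ion listed too late.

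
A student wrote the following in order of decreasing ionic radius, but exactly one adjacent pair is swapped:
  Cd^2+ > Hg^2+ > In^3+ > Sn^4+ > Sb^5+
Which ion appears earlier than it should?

Cd^2+

Scanning neighbour by neighbour, only Cd^2+/Hg^2+ violates a trend: both in group 12 with the same charge; Cd^2+ (period 5) has the smaller radius. That makes Cd^2+ the one sitting a position early relative to where it belongs.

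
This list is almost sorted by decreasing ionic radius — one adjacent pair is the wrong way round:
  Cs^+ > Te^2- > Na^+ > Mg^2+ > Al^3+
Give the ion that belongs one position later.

Check each adjacent pair. Cs^+ and Te^2- are reversed: Cs^+ and Te^2- share 54 electrons; the higher nuclear charge on Cs (Z=55) contracts it more, so Cs^+ < Te^2-. No other neighbouring pair contradicts the periodic trends, so Cs^+ is the ion listed too early.

Cs^+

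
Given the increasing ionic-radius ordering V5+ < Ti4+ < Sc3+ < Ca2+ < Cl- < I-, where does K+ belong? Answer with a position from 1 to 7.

First list Z and electron count for each: V5+: 18 e⁻, Z=23, Ti4+: 18 e⁻, Z=22, Sc3+: 18 e⁻, Z=21, Ca2+: 18 e⁻, Z=20, K+: 18 e⁻, Z=19, Cl-: 18 e⁻, Z=17, I-: 54 e⁻, Z=53. V5+ < Ti4+ (isoelectronic, higher Z=23 is smaller); Ti4+ < Sc3+ (isoelectronic, higher Z=22 is smaller); Sc3+ < Ca2+ (isoelectronic, higher Z=21 is smaller); Ca2+ < K+ (both 18 e⁻, Z=20>19); K+ < Cl- (isoelectronic, higher Z=19 is smaller); Cl- < I- (same group, 2 shells fewer).
With K+ included the full order is V5+ < Ti4+ < Sc3+ < Ca2+ < K+ < Cl- < I-, so it takes position 5.

5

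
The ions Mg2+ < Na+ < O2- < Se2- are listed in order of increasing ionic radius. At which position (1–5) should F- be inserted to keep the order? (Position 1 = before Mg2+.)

Electron counts and nuclear charges: Mg2+: 10 e⁻, Z=12, Na+: 10 e⁻, Z=11, F-: 10 e⁻, Z=9, O2-: 10 e⁻, Z=8, Se2-: 36 e⁻, Z=34. Mg2+ < Na+ (both 10 e⁻, Z=12>11); Na+ < F- (isoelectronic, higher Z=11 is smaller); F- < O2- (both 10 e⁻, Z=9>8); O2- < Se2- (same group, period 2 vs 4).
Putting F- in gives Mg2+ < Na+ < F- < O2- < Se2-; it lands at slot 3.

3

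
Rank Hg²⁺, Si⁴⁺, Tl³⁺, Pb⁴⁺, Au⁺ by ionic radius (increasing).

Si⁴⁺ < Pb⁴⁺ < Tl³⁺ < Hg²⁺ < Au⁺

First list Z and electron count for each: Si⁴⁺: 10 e⁻, Z=14, Pb⁴⁺: 78 e⁻, Z=82, Tl³⁺: 78 e⁻, Z=81, Hg²⁺: 78 e⁻, Z=80, Au⁺: 78 e⁻, Z=79. Si⁴⁺ < Pb⁴⁺ (same group, 3 shells fewer); Pb⁴⁺ < Tl³⁺ (both 78 e⁻, Z=82>81); Tl³⁺ < Hg²⁺ (isoelectronic, higher Z=81 is smaller); Hg²⁺ < Au⁺ (both 78 e⁻, Z=80>79).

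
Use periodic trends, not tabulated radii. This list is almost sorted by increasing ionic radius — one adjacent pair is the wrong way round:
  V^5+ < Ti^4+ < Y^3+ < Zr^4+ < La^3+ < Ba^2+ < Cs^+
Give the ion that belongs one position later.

Y^3+

Compare adjacent ions: Zr^4+ and Y^3+ share 36 electrons; the higher nuclear charge on Zr (Z=40) contracts it more, so Zr^4+ < Y^3+ — yet in this increasing list Y^3+ sits before Zr^4+. Nothing else is reversed, so Y^3+ should move one place to the right.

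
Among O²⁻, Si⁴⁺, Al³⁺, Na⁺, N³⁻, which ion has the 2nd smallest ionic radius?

Al³⁺

Each ion has 10 electrons. The ranking follows nuclear charge in reverse — greater Z gives a smaller radius. Si⁴⁺ (Z=14), Al³⁺ (Z=13), Na⁺ (Z=11), O²⁻ (Z=8), N³⁻ (Z=7).
So the order is Si⁴⁺ < Al³⁺ < Na⁺ < O²⁻ < N³⁻; the 2nd-smallest ion is Al³⁺.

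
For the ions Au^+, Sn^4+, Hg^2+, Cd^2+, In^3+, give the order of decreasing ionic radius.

Au^+ > Hg^2+ > Cd^2+ > In^3+ > Sn^4+

Sn^4+ (Z=50, 46 e⁻), In^3+ (Z=49, 46 e⁻), Cd^2+ (Z=48, 46 e⁻), Hg^2+ (Z=80, 78 e⁻), Au^+ (Z=79, 78 e⁻). Sn^4+ < In^3+ (both 46 e⁻, Z=50>49); In^3+ < Cd^2+ (both 46 e⁻, Z=49>48); Cd^2+ < Hg^2+ (same group, 1 shell fewer); Hg^2+ < Au^+ (isoelectronic, higher Z=80 is smaller).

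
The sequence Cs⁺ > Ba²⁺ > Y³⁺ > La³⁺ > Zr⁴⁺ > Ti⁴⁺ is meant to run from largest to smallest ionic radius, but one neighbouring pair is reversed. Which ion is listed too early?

Compare adjacent ions: both in group 3 with the same charge; Y³⁺ (period 5) has the smaller radius — yet in this decreasing list Y³⁺ sits before La³⁺. Nothing else is reversed, so Y³⁺ should move one place to the right.

Y³⁺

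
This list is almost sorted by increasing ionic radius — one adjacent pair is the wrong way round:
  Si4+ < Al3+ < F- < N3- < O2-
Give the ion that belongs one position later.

N3-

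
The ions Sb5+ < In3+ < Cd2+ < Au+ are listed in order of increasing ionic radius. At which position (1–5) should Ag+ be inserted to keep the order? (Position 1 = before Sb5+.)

4

Electron counts and nuclear charges: Sb5+ has 46 e⁻ (Z=51), In3+ has 46 e⁻ (Z=49), Cd2+ has 46 e⁻ (Z=48), Ag+ has 46 e⁻ (Z=47), Au+ has 78 e⁻ (Z=79). Sb5+ < In3+ (isoelectronic, higher Z=51 is smaller); In3+ < Cd2+ (both 46 e⁻, Z=49>48); Cd2+ < Ag+ (isoelectronic, higher Z=48 is smaller); Ag+ < Au+ (same group, 1 shell fewer).
The complete sequence is Sb5+ < In3+ < Cd2+ < Ag+ < Au+. Ag+ sits at position 4.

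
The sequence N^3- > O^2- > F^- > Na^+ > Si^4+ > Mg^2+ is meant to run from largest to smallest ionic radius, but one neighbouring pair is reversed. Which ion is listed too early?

Si^4+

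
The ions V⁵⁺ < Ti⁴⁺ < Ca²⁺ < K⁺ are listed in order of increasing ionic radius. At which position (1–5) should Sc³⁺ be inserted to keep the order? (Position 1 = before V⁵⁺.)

3

All of these have 18 electrons (isoelectronic). With the same electron cloud, the ion with the most protons pulls it in tightest. Nuclear charges: V⁵⁺ (Z=23), Ti⁴⁺ (Z=22), Sc³⁺ (Z=21), Ca²⁺ (Z=20), K⁺ (Z=19). Highest Z is smallest.
The complete sequence is V⁵⁺ < Ti⁴⁺ < Sc³⁺ < Ca²⁺ < K⁺. Sc³⁺ sits at position 3.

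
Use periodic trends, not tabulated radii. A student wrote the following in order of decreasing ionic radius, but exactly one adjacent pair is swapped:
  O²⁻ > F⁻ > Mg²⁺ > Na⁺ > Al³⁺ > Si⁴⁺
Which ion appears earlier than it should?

Compare adjacent ions: both have 10 electrons but Z(Mg)=12 > Z(Na)=11, so Mg²⁺ should be the smaller of the two — yet in this decreasing list Mg²⁺ sits before Na⁺. Nothing else is reversed, so Mg²⁺ should move one place to the right.

Mg²⁺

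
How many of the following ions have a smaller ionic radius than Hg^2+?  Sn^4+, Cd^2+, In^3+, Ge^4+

Ge^4+ (Z=32, 28 e⁻), Sn^4+ (Z=50, 46 e⁻), In^3+ (Z=49, 46 e⁻), Cd^2+ (Z=48, 46 e⁻), Hg^2+ (Z=80, 78 e⁻). Ge^4+ < Sn^4+ (same group, period 4 vs 5); Sn^4+ < In^3+ (isoelectronic, higher Z=50 is smaller); In^3+ < Cd^2+ (both 46 e⁻, Z=49>48); Cd^2+ < Hg^2+ (same group, 1 shell fewer).
Ordering all of them (including Hg^2+) by radius gives Ge^4+ < Sn^4+ < In^3+ < Cd^2+ < Hg^2+. So 4 are smaller.

4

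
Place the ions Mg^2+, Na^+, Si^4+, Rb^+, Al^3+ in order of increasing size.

Electron counts and nuclear charges: Si^4+: 10 e⁻, Z=14, Al^3+: 10 e⁻, Z=13, Mg^2+: 10 e⁻, Z=12, Na^+: 10 e⁻, Z=11, Rb^+: 36 e⁻, Z=37. Si^4+ < Al^3+ (isoelectronic, higher Z=14 is smaller); Al^3+ < Mg^2+ (both 10 e⁻, Z=13>12); Mg^2+ < Na^+ (both 10 e⁻, Z=12>11); Na^+ < Rb^+ (same group, period 3 vs 5).

Si^4+ < Al^3+ < Mg^2+ < Na^+ < Rb^+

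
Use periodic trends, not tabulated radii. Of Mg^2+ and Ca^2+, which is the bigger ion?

All are in the same group with charge +2. Radius grows down the group as n (the outermost shell) increases.

Ca^2+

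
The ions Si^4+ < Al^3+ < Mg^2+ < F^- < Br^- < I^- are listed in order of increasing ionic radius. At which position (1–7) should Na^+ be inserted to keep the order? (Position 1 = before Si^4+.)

Si^4+ has 10 e⁻ (Z=14), Al^3+ has 10 e⁻ (Z=13), Mg^2+ has 10 e⁻ (Z=12), Na^+ has 10 e⁻ (Z=11), F^- has 10 e⁻ (Z=9), Br^- has 36 e⁻ (Z=35), I^- has 54 e⁻ (Z=53). Si^4+ < Al^3+ (both 10 e⁻, Z=14>13); Al^3+ < Mg^2+ (isoelectronic, higher Z=13 is smaller); Mg^2+ < Na^+ (both 10 e⁻, Z=12>11); Na^+ < F^- (both 10 e⁻, Z=11>9); F^- < Br^- (same group, 2 shells fewer); Br^- < I^- (same group, 1 shell fewer).
With Na^+ included the full order is Si^4+ < Al^3+ < Mg^2+ < Na^+ < F^- < Br^- < I^-, so it takes position 4.

4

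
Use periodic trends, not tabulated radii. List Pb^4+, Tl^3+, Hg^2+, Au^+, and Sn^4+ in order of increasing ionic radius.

Sn^4+ < Pb^4+ < Tl^3+ < Hg^2+ < Au^+

Work out protons and electrons: Sn^4+ (Z=50, 46 e⁻), Pb^4+ (Z=82, 78 e⁻), Tl^3+ (Z=81, 78 e⁻), Hg^2+ (Z=80, 78 e⁻), Au^+ (Z=79, 78 e⁻). Sn^4+ < Pb^4+ (same group, 1 shell fewer); Pb^4+ < Tl^3+ (both 78 e⁻, Z=82>81); Tl^3+ < Hg^2+ (both 78 e⁻, Z=81>80); Hg^2+ < Au^+ (isoelectronic, higher Z=80 is smaller).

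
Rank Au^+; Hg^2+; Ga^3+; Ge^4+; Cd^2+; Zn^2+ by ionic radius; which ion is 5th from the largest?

Ga^3+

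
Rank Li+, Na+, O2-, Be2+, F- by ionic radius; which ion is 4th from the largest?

Tabulating Z and e⁻: Be2+: 2 e⁻, Z=4, Li+: 2 e⁻, Z=3, Na+: 10 e⁻, Z=11, F-: 10 e⁻, Z=9, O2-: 10 e⁻, Z=8. Be2+ < Li+ (both 2 e⁻, Z=4>3); Li+ < Na+ (same group, period 2 vs 3); Na+ < F- (isoelectronic, higher Z=11 is smaller); F- < O2- (both 10 e⁻, Z=9>8).
Ordering: Be2+ < Li+ < Na+ < F- < O2-. The 4th largest is Li+.

Li+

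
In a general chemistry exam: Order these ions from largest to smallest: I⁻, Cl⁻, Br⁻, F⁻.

Same group, same charge. Going down the group adds an extra shell of electrons, so the ion gets larger: F⁻ is highest in the group and smallest.

I⁻ > Br⁻ > Cl⁻ > F⁻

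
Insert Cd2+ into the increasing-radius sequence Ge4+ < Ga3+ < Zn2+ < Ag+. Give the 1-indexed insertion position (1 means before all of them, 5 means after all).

Tabulating Z and e⁻: Ge4+: 28 e⁻, Z=32, Ga3+: 28 e⁻, Z=31, Zn2+: 28 e⁻, Z=30, Cd2+: 46 e⁻, Z=48, Ag+: 46 e⁻, Z=47. Ge4+ < Ga3+ (isoelectronic, higher Z=32 is smaller); Ga3+ < Zn2+ (isoelectronic, higher Z=31 is smaller); Zn2+ < Cd2+ (same group, 1 shell fewer); Cd2+ < Ag+ (both 46 e⁻, Z=48>47).
Merged order: Ge4+ < Ga3+ < Zn2+ < Cd2+ < Ag+ — Cd2+ is number 4.

4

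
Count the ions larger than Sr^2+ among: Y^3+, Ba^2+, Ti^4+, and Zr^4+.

1

Ti^4+ (Z=22, 18 e⁻), Zr^4+ (Z=40, 36 e⁻), Y^3+ (Z=39, 36 e⁻), Sr^2+ (Z=38, 36 e⁻), Ba^2+ (Z=56, 54 e⁻). Ti^4+ < Zr^4+ (same group, period 4 vs 5); Zr^4+ < Y^3+ (isoelectronic, higher Z=40 is smaller); Y^3+ < Sr^2+ (both 36 e⁻, Z=39>38); Sr^2+ < Ba^2+ (same group, period 5 vs 6).
Relative to Sr^2+, the ions that are larger are Ba^2+. Count: 1.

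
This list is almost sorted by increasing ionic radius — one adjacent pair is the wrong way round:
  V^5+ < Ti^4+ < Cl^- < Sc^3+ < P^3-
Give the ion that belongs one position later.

Cl^-

The pair Cl^-, Sc^3+ is the wrong way round — both have 18 electrons but Z(Sc)=21 > Z(Cl)=17, so Sc^3+ should be the smaller of the two. All other adjacent pairs agree with periodic trends, so Cl^- is the misplaced ion.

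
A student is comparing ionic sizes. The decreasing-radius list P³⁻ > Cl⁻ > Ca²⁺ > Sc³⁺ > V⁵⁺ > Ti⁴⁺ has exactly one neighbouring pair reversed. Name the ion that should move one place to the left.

Compare adjacent ions: V⁵⁺ and Ti⁴⁺ share 18 electrons; the higher nuclear charge on V (Z=23) contracts it more, so V⁵⁺ < Ti⁴⁺ — yet in this decreasing list V⁵⁺ sits before Ti⁴⁺. Nothing else is reversed, so Ti⁴⁺ should move one place to the left.

Ti⁴⁺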